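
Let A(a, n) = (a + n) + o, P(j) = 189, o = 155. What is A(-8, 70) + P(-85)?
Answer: 406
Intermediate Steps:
A(a, n) = 155 + a + n (A(a, n) = (a + n) + 155 = 155 + a + n)
A(-8, 70) + P(-85) = (155 - 8 + 70) + 189 = 217 + 189 = 406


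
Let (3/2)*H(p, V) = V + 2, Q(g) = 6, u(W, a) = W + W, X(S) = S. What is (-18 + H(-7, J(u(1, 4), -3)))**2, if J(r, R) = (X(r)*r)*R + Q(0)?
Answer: 3844/9 ≈ 427.11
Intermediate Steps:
u(W, a) = 2*W
J(r, R) = 6 + R*r**2 (J(r, R) = (r*r)*R + 6 = r**2*R + 6 = R*r**2 + 6 = 6 + R*r**2)
H(p, V) = 4/3 + 2*V/3 (H(p, V) = 2*(V + 2)/3 = 2*(2 + V)/3 = 4/3 + 2*V/3)
(-18 + H(-7, J(u(1, 4), -3)))**2 = (-18 + (4/3 + 2*(6 - 3*(2*1)**2)/3))**2 = (-18 + (4/3 + 2*(6 - 3*2**2)/3))**2 = (-18 + (4/3 + 2*(6 - 3*4)/3))**2 = (-18 + (4/3 + 2*(6 - 12)/3))**2 = (-18 + (4/3 + (2/3)*(-6)))**2 = (-18 + (4/3 - 4))**2 = (-18 - 8/3)**2 = (-62/3)**2 = 3844/9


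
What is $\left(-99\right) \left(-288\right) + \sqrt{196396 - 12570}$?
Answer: $28512 + \sqrt{183826} \approx 28941.0$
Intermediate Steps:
$\left(-99\right) \left(-288\right) + \sqrt{196396 - 12570} = 28512 + \sqrt{183826}$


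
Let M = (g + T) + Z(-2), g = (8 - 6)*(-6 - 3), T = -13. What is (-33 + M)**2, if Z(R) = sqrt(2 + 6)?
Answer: 4104 - 256*sqrt(2) ≈ 3742.0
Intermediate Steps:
Z(R) = 2*sqrt(2) (Z(R) = sqrt(8) = 2*sqrt(2))
g = -18 (g = 2*(-9) = -18)
M = -31 + 2*sqrt(2) (M = (-18 - 13) + 2*sqrt(2) = -31 + 2*sqrt(2) ≈ -28.172)
(-33 + M)**2 = (-33 + (-31 + 2*sqrt(2)))**2 = (-64 + 2*sqrt(2))**2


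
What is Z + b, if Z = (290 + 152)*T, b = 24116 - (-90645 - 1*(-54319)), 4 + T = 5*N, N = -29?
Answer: -5416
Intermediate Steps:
T = -149 (T = -4 + 5*(-29) = -4 - 145 = -149)
b = 60442 (b = 24116 - (-90645 + 54319) = 24116 - 1*(-36326) = 24116 + 36326 = 60442)
Z = -65858 (Z = (290 + 152)*(-149) = 442*(-149) = -65858)
Z + b = -65858 + 60442 = -5416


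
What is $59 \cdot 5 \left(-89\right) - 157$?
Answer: $-26412$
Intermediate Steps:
$59 \cdot 5 \left(-89\right) - 157 = 295 \left(-89\right) - 157 = -26255 - 157 = -26412$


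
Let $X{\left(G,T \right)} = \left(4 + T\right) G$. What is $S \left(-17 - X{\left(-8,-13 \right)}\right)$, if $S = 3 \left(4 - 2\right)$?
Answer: $-534$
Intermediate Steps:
$X{\left(G,T \right)} = G \left(4 + T\right)$
$S = 6$ ($S = 3 \left(4 - 2\right) = 3 \cdot 2 = 6$)
$S \left(-17 - X{\left(-8,-13 \right)}\right) = 6 \left(-17 - - 8 \left(4 - 13\right)\right) = 6 \left(-17 - \left(-8\right) \left(-9\right)\right) = 6 \left(-17 - 72\right) = 6 \left(-89\right) = -534$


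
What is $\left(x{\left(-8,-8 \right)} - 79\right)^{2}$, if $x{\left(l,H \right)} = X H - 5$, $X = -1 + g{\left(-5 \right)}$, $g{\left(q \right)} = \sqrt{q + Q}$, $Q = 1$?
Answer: $5520 + 2432 i \approx 5520.0 + 2432.0 i$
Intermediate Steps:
$g{\left(q \right)} = \sqrt{1 + q}$ ($g{\left(q \right)} = \sqrt{q + 1} = \sqrt{1 + q}$)
$X = -1 + 2 i$ ($X = -1 + \sqrt{1 - 5} = -1 + \sqrt{-4} = -1 + 2 i \approx -1.0 + 2.0 i$)
$x{\left(l,H \right)} = -5 + H \left(-1 + 2 i\right)$ ($x{\left(l,H \right)} = \left(-1 + 2 i\right) H - 5 = H \left(-1 + 2 i\right) - 5 = -5 + H \left(-1 + 2 i\right)$)
$\left(x{\left(-8,-8 \right)} - 79\right)^{2} = \left(\left(-5 - 8 \left(-1 + 2 i\right)\right) - 79\right)^{2} = \left(\left(-5 + \left(8 - 16 i\right)\right) - 79\right)^{2} = \left(\left(3 - 16 i\right) - 79\right)^{2} = \left(-76 - 16 i\right)^{2}$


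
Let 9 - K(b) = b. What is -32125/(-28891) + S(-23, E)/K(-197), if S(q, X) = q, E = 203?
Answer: 5953257/5951546 ≈ 1.0003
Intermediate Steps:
K(b) = 9 - b
-32125/(-28891) + S(-23, E)/K(-197) = -32125/(-28891) - 23/(9 - 1*(-197)) = -32125*(-1/28891) - 23/(9 + 197) = 32125/28891 - 23/206 = 5953257/5951546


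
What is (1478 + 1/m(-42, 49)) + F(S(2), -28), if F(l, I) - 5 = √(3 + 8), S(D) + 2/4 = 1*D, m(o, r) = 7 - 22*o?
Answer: 1380674/931 + √11 ≈ 1486.3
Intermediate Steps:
m(o, r) = 7 - 22*o
S(D) = -½ + D (S(D) = -½ + 1*D = -½ + D)
F(l, I) = 5 + √11 (F(l, I) = 5 + √(3 + 8) = 5 + √11)
(1478 + 1/m(-42, 49)) + F(S(2), -28) = (1478 + 1/(7 - 22*(-42))) + (5 + √11) = (1478 + 1/(7 + 924)) + (5 + √11) = (1478 + 1/931) + (5 + √11) = 1376019/931 + (5 + √11) = 1380674/931 + √11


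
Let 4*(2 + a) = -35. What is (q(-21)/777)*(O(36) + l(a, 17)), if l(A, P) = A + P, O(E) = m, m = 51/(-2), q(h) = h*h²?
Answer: 33957/148 ≈ 229.44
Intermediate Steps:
q(h) = h³
a = -43/4 (a = -2 + (¼)*(-35) = -2 - 35/4 = -43/4 ≈ -10.750)
m = -51/2 (m = 51*(-½) = -51/2 ≈ -25.500)
O(E) = -51/2
(q(-21)/777)*(O(36) + l(a, 17)) = ((-21)³/777)*(-51/2 + (-43/4 + 17)) = (-9261*1/777)*(-51/2 + 25/4) = -441/37*(-77/4) = 33957/148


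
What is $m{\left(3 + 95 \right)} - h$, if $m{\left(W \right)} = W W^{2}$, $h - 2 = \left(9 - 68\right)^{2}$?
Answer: $937709$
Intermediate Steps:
$h = 3483$ ($h = 2 + \left(9 - 68\right)^{2} = 2 + \left(-59\right)^{2} = 2 + 3481 = 3483$)
$m{\left(W \right)} = W^{3}$
$m{\left(3 + 95 \right)} - h = \left(3 + 95\right)^{3} - 3483 = 98^{3} - 3483 = 941192 - 3483 = 937709$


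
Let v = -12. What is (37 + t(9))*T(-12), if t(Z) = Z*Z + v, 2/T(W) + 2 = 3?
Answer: 212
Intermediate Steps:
T(W) = 2 (T(W) = 2/(-2 + 3) = 2/1 = 2*1 = 2)
t(Z) = -12 + Z² (t(Z) = Z*Z - 12 = Z² - 12 = -12 + Z²)
(37 + t(9))*T(-12) = (37 + (-12 + 9²))*2 = (37 + (-12 + 81))*2 = (37 + 69)*2 = 106*2 = 212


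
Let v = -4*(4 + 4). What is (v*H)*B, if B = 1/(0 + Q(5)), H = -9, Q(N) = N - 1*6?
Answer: -288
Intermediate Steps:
Q(N) = -6 + N (Q(N) = N - 6 = -6 + N)
v = -32 (v = -4*8 = -32)
B = -1 (B = 1/(0 + (-6 + 5)) = 1/(0 - 1) = 1/(-1) = -1)
(v*H)*B = -32*(-9)*(-1) = 288*(-1) = -288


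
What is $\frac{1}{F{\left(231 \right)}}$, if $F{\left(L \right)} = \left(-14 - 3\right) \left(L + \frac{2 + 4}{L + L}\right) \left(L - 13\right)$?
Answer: $- \frac{77}{65922328} \approx -1.168 \cdot 10^{-6}$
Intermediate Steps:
$F{\left(L \right)} = - 17 \left(-13 + L\right) \left(L + \frac{3}{L}\right)$ ($F{\left(L \right)} = - 17 \left(L + \frac{6}{2 L}\right) \left(-13 + L\right) = - 17 \left(L + 6 \frac{1}{2 L}\right) \left(-13 + L\right) = - 17 \left(L + \frac{3}{L}\right) \left(-13 + L\right) = - 17 \left(-13 + L\right) \left(L + \frac{3}{L}\right)$)
$\frac{1}{F{\left(231 \right)}} = \frac{1}{-51 - 17 \cdot 231^{2} + 221 \cdot 231 + \frac{663}{231}} = \frac{1}{-51 - 907137 + 51051 + 663 \cdot \frac{1}{231}} = \frac{1}{-51 - 907137 + 51051 + \frac{221}{77}} = \frac{1}{- \frac{65922328}{77}} = - \frac{77}{65922328}$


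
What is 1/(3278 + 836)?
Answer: 1/4114 ≈ 0.00024307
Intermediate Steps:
1/(3278 + 836) = 1/4114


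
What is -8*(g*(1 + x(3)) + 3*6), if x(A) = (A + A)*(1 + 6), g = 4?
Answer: -1520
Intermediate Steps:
x(A) = 14*A (x(A) = (2*A)*7 = 14*A)
-8*(g*(1 + x(3)) + 3*6) = -8*(4*(1 + 14*3) + 3*6) = -8*(4*(1 + 42) + 18) = -8*(4*43 + 18) = -8*(172 + 18) = -8*190 = -1520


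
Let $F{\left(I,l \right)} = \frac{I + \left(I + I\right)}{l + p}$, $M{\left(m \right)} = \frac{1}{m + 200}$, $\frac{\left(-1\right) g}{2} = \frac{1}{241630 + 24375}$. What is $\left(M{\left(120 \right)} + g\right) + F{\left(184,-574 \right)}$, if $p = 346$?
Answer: $- \frac{782110333}{323462080} \approx -2.4179$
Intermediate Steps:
$g = - \frac{2}{266005}$ ($g = - \frac{2}{241630 + 24375} = - \frac{2}{266005} \approx -7.5187 \cdot 10^{-6}$)
$M{\left(m \right)} = \frac{1}{200 + m}$
$F{\left(I,l \right)} = \frac{3 I}{346 + l}$ ($F{\left(I,l \right)} = \frac{I + \left(I + I\right)}{l + 346} = \frac{I + 2 I}{346 + l} = \frac{3 I}{346 + l}$)
$\left(M{\left(120 \right)} + g\right) + F{\left(184,-574 \right)} = \left(\frac{1}{200 + 120} - \frac{2}{266005}\right) + 3 \cdot 184 \frac{1}{346 - 574} = \left(\frac{1}{320} - \frac{2}{266005}\right) + 3 \cdot 184 \frac{1}{-228} = \left(\frac{1}{320} - \frac{2}{266005}\right) + 3 \cdot 184 \left(- \frac{1}{228}\right) = \frac{53073}{17024320} - \frac{46}{19} = - \frac{782110333}{323462080}$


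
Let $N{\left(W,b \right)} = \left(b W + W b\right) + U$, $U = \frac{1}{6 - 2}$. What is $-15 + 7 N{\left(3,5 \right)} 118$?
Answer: $\frac{49943}{2} \approx 24972.0$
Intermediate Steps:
$U = \frac{1}{4} \approx 0.25$
$N{\left(W,b \right)} = \frac{1}{4} + 2 W b$ ($N{\left(W,b \right)} = \left(b W + W b\right) + \frac{1}{4} = \left(W b + W b\right) + \frac{1}{4} = 2 W b + \frac{1}{4} = \frac{1}{4} + 2 W b$)
$-15 + 7 N{\left(3,5 \right)} 118 = -15 + 7 \left(\frac{1}{4} + 2 \cdot 3 \cdot 5\right) 118 = -15 + 7 \left(\frac{1}{4} + 30\right) 118 = -15 + 7 \cdot \frac{121}{4} \cdot 118 = -15 + \frac{847}{4} \cdot 118 = -15 + \frac{49973}{2} = \frac{49943}{2}$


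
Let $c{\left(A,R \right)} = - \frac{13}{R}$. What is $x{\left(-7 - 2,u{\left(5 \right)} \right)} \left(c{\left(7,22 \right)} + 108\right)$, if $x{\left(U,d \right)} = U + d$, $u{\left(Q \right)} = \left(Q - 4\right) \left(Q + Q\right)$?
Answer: $\frac{2363}{22} \approx 107.41$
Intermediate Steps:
$u{\left(Q \right)} = 2 Q \left(-4 + Q\right)$ ($u{\left(Q \right)} = \left(-4 + Q\right) 2 Q = 2 Q \left(-4 + Q\right)$)
$x{\left(-7 - 2,u{\left(5 \right)} \right)} \left(c{\left(7,22 \right)} + 108\right) = \left(\left(-7 - 2\right) + 2 \cdot 5 \left(-4 + 5\right)\right) \left(- \frac{13}{22} + 108\right) = \left(\left(-7 - 2\right) + 2 \cdot 5 \cdot 1\right) \left(\left(-13\right) \frac{1}{22} + 108\right) = \left(-9 + 10\right) \left(- \frac{13}{22} + 108\right) = 1 \cdot \frac{2363}{22} = \frac{2363}{22}$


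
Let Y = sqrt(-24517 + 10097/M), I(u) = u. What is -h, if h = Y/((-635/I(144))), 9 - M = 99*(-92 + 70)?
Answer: 16*I*sqrt(160825746)/5715 ≈ 35.504*I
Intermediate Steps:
M = 2187 (M = 9 - 99*(-92 + 70) = 9 - 99*(-22) = 9 - 1*(-2178) = 9 + 2178 = 2187)
Y = I*sqrt(160825746)/81 (Y = sqrt(-24517 + 10097/2187) = sqrt(-53608582/2187) = I*sqrt(160825746)/81 ≈ 156.56*I)
h = -16*I*sqrt(160825746)/5715 (h = (I*sqrt(160825746)/81)/((-635/144)) = (I*sqrt(160825746)/81)/((-635*1/144)) = (I*sqrt(160825746)/81)/(-635/144) = (I*sqrt(160825746)/81)*(-144/635) = -16*I*sqrt(160825746)/5715 ≈ -35.504*I)
-h = -(-16)*I*sqrt(160825746)/5715 = 16*I*sqrt(160825746)/5715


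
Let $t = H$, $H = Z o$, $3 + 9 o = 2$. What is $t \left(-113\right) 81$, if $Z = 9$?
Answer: $9153$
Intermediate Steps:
$o = - \frac{1}{9}$ ($o = - \frac{1}{3} + \frac{1}{9} \cdot 2 = - \frac{1}{3} + \frac{2}{9} = - \frac{1}{9} \approx -0.11111$)
$H = -1$ ($H = 9 \left(- \frac{1}{9}\right) = -1$)
$t = -1$
$t \left(-113\right) 81 = \left(-1\right) \left(-113\right) 81 = 113 \cdot 81 = 9153$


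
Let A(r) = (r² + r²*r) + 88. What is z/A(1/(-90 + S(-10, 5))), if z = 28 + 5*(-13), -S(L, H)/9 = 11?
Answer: -249796953/594111860 ≈ -0.42045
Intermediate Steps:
S(L, H) = -99 (S(L, H) = -9*11 = -99)
z = -37 (z = 28 - 65 = -37)
A(r) = 88 + r² + r³ (A(r) = (r² + r³) + 88 = 88 + r² + r³)
z/A(1/(-90 + S(-10, 5))) = -37/(88 + (1/(-90 - 99))² + (1/(-90 - 99))³) = -37/(88 + (1/(-189))² + (1/(-189))³) = -37/(88 + (-1/189)² + (-1/189)³) = -37/(88 + 1/35721 - 1/6751269) = -37/594111860/6751269 = -37*6751269/594111860 = -249796953/594111860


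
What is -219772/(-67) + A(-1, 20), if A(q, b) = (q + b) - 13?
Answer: 220174/67 ≈ 3286.2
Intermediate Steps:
A(q, b) = -13 + b + q (A(q, b) = (b + q) - 13 = -13 + b + q)
-219772/(-67) + A(-1, 20) = -219772/(-67) + (-13 + 20 - 1) = -219772*(-1)/67 + 6 = -167*(-1316/67) + 6 = 219772/67 + 6 = 220174/67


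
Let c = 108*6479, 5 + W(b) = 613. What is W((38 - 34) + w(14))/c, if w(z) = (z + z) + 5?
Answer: 8/9207 ≈ 0.00086890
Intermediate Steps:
w(z) = 5 + 2*z (w(z) = 2*z + 5 = 5 + 2*z)
W(b) = 608 (W(b) = -5 + 613 = 608)
c = 699732
W((38 - 34) + w(14))/c = 608/699732 = 608*(1/699732) = 8/9207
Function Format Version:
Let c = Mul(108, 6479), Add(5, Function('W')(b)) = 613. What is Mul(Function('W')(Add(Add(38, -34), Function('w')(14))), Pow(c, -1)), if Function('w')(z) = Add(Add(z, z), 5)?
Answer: Rational(8, 9207) ≈ 0.00086890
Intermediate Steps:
Function('w')(z) = Add(5, Mul(2, z)) (Function('w')(z) = Add(Mul(2, z), 5) = Add(5, Mul(2, z)))
Function('W')(b) = 608 (Function('W')(b) = Add(-5, 613) = 608)
c = 699732
Mul(Function('W')(Add(Add(38, -34), Function('w')(14))), Pow(c, -1)) = Mul(608, Pow(699732, -1)) = Mul(608, Rational(1, 699732)) = Rational(8, 9207)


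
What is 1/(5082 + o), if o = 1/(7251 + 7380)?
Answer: 14631/74354743 ≈ 0.00019677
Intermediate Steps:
o = 1/14631 ≈ 6.8348e-5
1/(5082 + o) = 1/(5082 + 1/14631) = 1/(74354743/14631) = 14631/74354743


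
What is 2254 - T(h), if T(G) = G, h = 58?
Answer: 2196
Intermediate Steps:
2254 - T(h) = 2254 - 1*58 = 2254 - 58 = 2196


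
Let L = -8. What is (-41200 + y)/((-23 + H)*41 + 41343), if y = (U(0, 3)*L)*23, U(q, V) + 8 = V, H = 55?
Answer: -424/449 ≈ -0.94432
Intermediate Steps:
U(q, V) = -8 + V
y = 920 (y = ((-8 + 3)*(-8))*23 = -5*(-8)*23 = 40*23 = 920)
(-41200 + y)/((-23 + H)*41 + 41343) = (-41200 + 920)/((-23 + 55)*41 + 41343) = -40280/(32*41 + 41343) = -40280/(1312 + 41343) = -40280/42655 = -40280*1/42655 = -424/449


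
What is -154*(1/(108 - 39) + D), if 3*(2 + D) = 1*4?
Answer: 2310/23 ≈ 100.43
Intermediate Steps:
D = -2/3 (D = -2 + (1*4)/3 = -2 + (1/3)*4 = -2 + 4/3 = -2/3 ≈ -0.66667)
-154*(1/(108 - 39) + D) = -154*(1/(108 - 39) - 2/3) = -154*(1/69 - 2/3) = -154*(-15/23) = 2310/23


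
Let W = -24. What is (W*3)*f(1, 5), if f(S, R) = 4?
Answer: -288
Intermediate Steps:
(W*3)*f(1, 5) = -24*3*4 = -72*4 = -288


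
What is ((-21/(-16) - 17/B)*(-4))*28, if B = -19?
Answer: -4697/19 ≈ -247.21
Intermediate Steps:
((-21/(-16) - 17/B)*(-4))*28 = ((-21/(-16) - 17/(-19))*(-4))*28 = ((-21*(-1/16) - 17*(-1/19))*(-4))*28 = ((21/16 + 17/19)*(-4))*28 = ((671/304)*(-4))*28 = -671/76*28 = -4697/19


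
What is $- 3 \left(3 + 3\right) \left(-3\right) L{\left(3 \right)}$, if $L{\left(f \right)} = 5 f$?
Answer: $810$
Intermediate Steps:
$- 3 \left(3 + 3\right) \left(-3\right) L{\left(3 \right)} = - 3 \left(3 + 3\right) \left(-3\right) 5 \cdot 3 = - 3 \cdot 6 \left(-3\right) 15 = \left(-3\right) \left(-18\right) 15 = 54 \cdot 15 = 810$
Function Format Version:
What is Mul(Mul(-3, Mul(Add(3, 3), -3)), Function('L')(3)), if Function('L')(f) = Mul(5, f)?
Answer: 810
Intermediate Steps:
Mul(Mul(-3, Mul(Add(3, 3), -3)), Function('L')(3)) = Mul(Mul(-3, Mul(Add(3, 3), -3)), Mul(5, 3)) = Mul(Mul(-3, Mul(6, -3)), 15) = Mul(Mul(-3, -18), 15) = Mul(54, 15) = 810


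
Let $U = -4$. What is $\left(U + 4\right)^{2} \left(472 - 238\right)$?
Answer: $0$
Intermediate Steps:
$\left(U + 4\right)^{2} \left(472 - 238\right) = \left(-4 + 4\right)^{2} \left(472 - 238\right) = 0^{2} \cdot 234 = 0 \cdot 234 = 0$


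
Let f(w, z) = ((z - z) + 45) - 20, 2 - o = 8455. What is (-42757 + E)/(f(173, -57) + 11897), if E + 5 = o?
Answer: -51215/11922 ≈ -4.2958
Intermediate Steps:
o = -8453 (o = 2 - 1*8455 = 2 - 8455 = -8453)
E = -8458 (E = -5 - 8453 = -8458)
f(w, z) = 25 (f(w, z) = (0 + 45) - 20 = 45 - 20 = 25)
(-42757 + E)/(f(173, -57) + 11897) = (-42757 - 8458)/(25 + 11897) = -51215/11922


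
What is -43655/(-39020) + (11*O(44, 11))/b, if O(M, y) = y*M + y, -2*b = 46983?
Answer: 108407671/122218444 ≈ 0.88700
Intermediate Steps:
b = -46983/2 (b = -½*46983 = -46983/2 ≈ -23492.)
O(M, y) = y + M*y (O(M, y) = M*y + y = y + M*y)
-43655/(-39020) + (11*O(44, 11))/b = -43655/(-39020) + (11*(11*(1 + 44)))/(-46983/2) = -43655*(-1/39020) + (11*(11*45))*(-2/46983) = 8731/7804 + (11*495)*(-2/46983) = 8731/7804 + 5445*(-2/46983) = 8731/7804 - 3630/15661 = 108407671/122218444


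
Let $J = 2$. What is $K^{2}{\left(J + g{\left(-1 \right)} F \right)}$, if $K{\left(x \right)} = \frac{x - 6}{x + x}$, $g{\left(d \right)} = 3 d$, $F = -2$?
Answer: $\frac{1}{64} \approx 0.015625$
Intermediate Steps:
$K{\left(x \right)} = \frac{-6 + x}{2 x}$
$K^{2}{\left(J + g{\left(-1 \right)} F \right)} = \left(\frac{-6 + \left(2 + 3 \left(-1\right) \left(-2\right)\right)}{2 \left(2 + 3 \left(-1\right) \left(-2\right)\right)}\right)^{2} = \left(\frac{-6 + \left(2 - -6\right)}{2 \left(2 - -6\right)}\right)^{2} = \left(\frac{-6 + \left(2 + 6\right)}{2 \left(2 + 6\right)}\right)^{2} = \left(\frac{-6 + 8}{2 \cdot 8}\right)^{2} = \left(\frac{1}{2} \cdot \frac{1}{8} \cdot 2\right)^{2} = \left(\frac{1}{8}\right)^{2} = \frac{1}{64}$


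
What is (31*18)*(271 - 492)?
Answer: -123318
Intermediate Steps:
(31*18)*(271 - 492) = 558*(-221) = -123318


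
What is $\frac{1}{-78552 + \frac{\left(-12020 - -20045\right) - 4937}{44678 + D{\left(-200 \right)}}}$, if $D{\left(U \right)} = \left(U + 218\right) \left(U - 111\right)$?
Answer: $- \frac{4885}{383726134} \approx -1.273 \cdot 10^{-5}$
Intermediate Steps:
$D{\left(U \right)} = \left(-111 + U\right) \left(218 + U\right)$ ($D{\left(U \right)} = \left(218 + U\right) \left(-111 + U\right) = \left(-111 + U\right) \left(218 + U\right)$)
$\frac{1}{-78552 + \frac{\left(-12020 - -20045\right) - 4937}{44678 + D{\left(-200 \right)}}} = \frac{1}{-78552 + \frac{\left(-12020 - -20045\right) - 4937}{44678 + \left(-24198 + \left(-200\right)^{2} + 107 \left(-200\right)\right)}} = \frac{1}{-78552 + \frac{\left(-12020 + 20045\right) - 4937}{44678 - 5598}} = \frac{1}{-78552 + \frac{8025 - 4937}{44678 - 5598}} = \frac{1}{-78552 + \frac{3088}{39080}} = \frac{1}{-78552 + 3088 \cdot \frac{1}{39080}} = \frac{1}{-78552 + \frac{386}{4885}} = \frac{1}{- \frac{383726134}{4885}} = - \frac{4885}{383726134}$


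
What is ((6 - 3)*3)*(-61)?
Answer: -549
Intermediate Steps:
((6 - 3)*3)*(-61) = (3*3)*(-61) = 9*(-61) = -549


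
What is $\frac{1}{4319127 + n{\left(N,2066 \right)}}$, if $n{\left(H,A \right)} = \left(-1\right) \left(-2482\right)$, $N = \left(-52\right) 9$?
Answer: $\frac{1}{4321609} \approx 2.314 \cdot 10^{-7}$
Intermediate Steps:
$N = -468$
$n{\left(H,A \right)} = 2482$
$\frac{1}{4319127 + n{\left(N,2066 \right)}} = \frac{1}{4319127 + 2482} = \frac{1}{4321609}$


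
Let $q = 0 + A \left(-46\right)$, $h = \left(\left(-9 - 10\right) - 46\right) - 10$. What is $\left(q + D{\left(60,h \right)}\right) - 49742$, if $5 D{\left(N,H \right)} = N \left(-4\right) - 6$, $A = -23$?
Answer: $- \frac{243666}{5} \approx -48733.0$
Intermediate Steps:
$h = -75$ ($h = \left(\left(-9 - 10\right) - 46\right) - 10 = \left(-19 - 46\right) - 10 = -65 - 10 = -75$)
$D{\left(N,H \right)} = - \frac{6}{5} - \frac{4 N}{5}$ ($D{\left(N,H \right)} = \frac{N \left(-4\right) - 6}{5} = \frac{- 4 N - 6}{5} = \frac{-6 - 4 N}{5} = - \frac{6}{5} - \frac{4 N}{5}$)
$q = 1058$ ($q = 0 - -1058 = 0 + 1058 = 1058$)
$\left(q + D{\left(60,h \right)}\right) - 49742 = \left(1058 - \frac{246}{5}\right) - 49742 = \frac{5044}{5} - 49742 = - \frac{243666}{5}$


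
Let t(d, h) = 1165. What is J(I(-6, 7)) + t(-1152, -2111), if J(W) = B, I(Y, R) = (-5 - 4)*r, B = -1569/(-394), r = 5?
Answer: 460579/394 ≈ 1169.0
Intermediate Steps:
B = 1569/394 (B = -1569*(-1/394) = 1569/394 ≈ 3.9822)
I(Y, R) = -45 (I(Y, R) = (-5 - 4)*5 = -9*5 = -45)
J(W) = 1569/394
J(I(-6, 7)) + t(-1152, -2111) = 1569/394 + 1165 = 460579/394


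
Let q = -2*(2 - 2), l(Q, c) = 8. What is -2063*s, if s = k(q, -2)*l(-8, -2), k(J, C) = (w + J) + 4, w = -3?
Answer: -16504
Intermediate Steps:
q = 0 (q = -2*0 = 0)
k(J, C) = 1 + J (k(J, C) = (-3 + J) + 4 = 1 + J)
s = 8 (s = (1 + 0)*8 = 1*8 = 8)
-2063*s = -2063*8 = -16504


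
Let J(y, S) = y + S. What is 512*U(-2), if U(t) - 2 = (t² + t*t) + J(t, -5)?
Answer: 1536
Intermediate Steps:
J(y, S) = S + y
U(t) = -3 + t + 2*t² (U(t) = 2 + ((t² + t*t) + (-5 + t)) = 2 + ((t² + t²) + (-5 + t)) = 2 + (2*t² + (-5 + t)) = 2 + (-5 + t + 2*t²) = -3 + t + 2*t²)
512*U(-2) = 512*(-3 - 2 + 2*(-2)²) = 512*(-3 - 2 + 2*4) = 512*(-3 - 2 + 8) = 512*3 = 1536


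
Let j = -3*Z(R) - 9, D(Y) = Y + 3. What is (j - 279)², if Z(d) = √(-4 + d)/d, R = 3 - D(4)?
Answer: 165879/2 - 864*I*√2 ≈ 82940.0 - 1221.9*I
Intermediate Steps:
D(Y) = 3 + Y
R = -4 (R = 3 - (3 + 4) = 3 - 1*7 = 3 - 7 = -4)
Z(d) = √(-4 + d)/d
j = -9 + 3*I*√2/2 (j = -3*√(-4 - 4)/(-4) - 9 = -(-3)*√(-8)/4 - 9 = -(-3)*2*I*√2/4 - 9 = -(-3)*I*√2/2 - 9 = 3*I*√2/2 - 9 = -9 + 3*I*√2/2 ≈ -9.0 + 2.1213*I)
(j - 279)² = ((-9 + 3*I*√2/2) - 279)² = (-288 + 3*I*√2/2)²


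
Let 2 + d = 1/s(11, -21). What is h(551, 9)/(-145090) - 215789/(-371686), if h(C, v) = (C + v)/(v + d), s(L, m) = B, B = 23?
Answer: 36194589271/62402309442 ≈ 0.58002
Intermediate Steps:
s(L, m) = 23
d = -45/23 (d = -2 + 1/23 = -45/23 ≈ -1.9565)
h(C, v) = (C + v)/(-45/23 + v) (h(C, v) = (C + v)/(v - 45/23) = (C + v)/(-45/23 + v))
h(551, 9)/(-145090) - 215789/(-371686) = (23*(551 + 9)/(-45 + 23*9))/(-145090) - 215789/(-371686) = (23*560/(-45 + 207))*(-1/145090) - 215789*(-1/371686) = (23*560/162)*(-1/145090) + 30827/53098 = (23*(1/162)*560)*(-1/145090) + 30827/53098 = (6440/81)*(-1/145090) + 30827/53098 = -644/1175229 + 30827/53098 = 36194589271/62402309442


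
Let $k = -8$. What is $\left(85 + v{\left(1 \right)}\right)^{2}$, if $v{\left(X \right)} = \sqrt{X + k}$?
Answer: $\left(85 + i \sqrt{7}\right)^{2} \approx 7218.0 + 449.78 i$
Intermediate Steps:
$v{\left(X \right)} = \sqrt{-8 + X}$ ($v{\left(X \right)} = \sqrt{X - 8} = \sqrt{-8 + X}$)
$\left(85 + v{\left(1 \right)}\right)^{2} = \left(85 + \sqrt{-8 + 1}\right)^{2} = \left(85 + \sqrt{-7}\right)^{2} = \left(85 + i \sqrt{7}\right)^{2}$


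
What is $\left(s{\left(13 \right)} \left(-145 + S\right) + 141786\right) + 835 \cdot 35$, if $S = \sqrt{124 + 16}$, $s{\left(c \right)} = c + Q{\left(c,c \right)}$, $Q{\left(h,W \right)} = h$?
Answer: $167241 + 52 \sqrt{35} \approx 1.6755 \cdot 10^{5}$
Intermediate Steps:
$s{\left(c \right)} = 2 c$ ($s{\left(c \right)} = c + c = 2 c$)
$S = 2 \sqrt{35}$ ($S = \sqrt{140} = 2 \sqrt{35} \approx 11.832$)
$\left(s{\left(13 \right)} \left(-145 + S\right) + 141786\right) + 835 \cdot 35 = \left(2 \cdot 13 \left(-145 + 2 \sqrt{35}\right) + 141786\right) + 835 \cdot 35 = \left(26 \left(-145 + 2 \sqrt{35}\right) + 141786\right) + 29225 = \left(\left(-3770 + 52 \sqrt{35}\right) + 141786\right) + 29225 = \left(138016 + 52 \sqrt{35}\right) + 29225 = 167241 + 52 \sqrt{35}$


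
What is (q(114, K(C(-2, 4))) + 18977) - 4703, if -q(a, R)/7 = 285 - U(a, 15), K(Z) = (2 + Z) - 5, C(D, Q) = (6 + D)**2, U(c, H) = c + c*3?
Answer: 15471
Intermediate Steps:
U(c, H) = 4*c (U(c, H) = c + 3*c = 4*c)
K(Z) = -3 + Z
q(a, R) = -1995 + 28*a (q(a, R) = -7*(285 - 4*a) = -1995 + 28*a)
(q(114, K(C(-2, 4))) + 18977) - 4703 = ((-1995 + 28*114) + 18977) - 4703 = ((-1995 + 3192) + 18977) - 4703 = (1197 + 18977) - 4703 = 20174 - 4703 = 15471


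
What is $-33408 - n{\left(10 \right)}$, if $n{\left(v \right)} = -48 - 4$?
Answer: $-33356$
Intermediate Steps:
$n{\left(v \right)} = -52$ ($n{\left(v \right)} = -48 - 4 = -52$)
$-33408 - n{\left(10 \right)} = -33408 - -52 = -33408 + 52 = -33356$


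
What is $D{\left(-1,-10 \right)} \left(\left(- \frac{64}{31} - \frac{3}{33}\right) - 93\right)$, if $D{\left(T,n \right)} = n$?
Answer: $\frac{324480}{341} \approx 951.55$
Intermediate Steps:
$D{\left(-1,-10 \right)} \left(\left(- \frac{64}{31} - \frac{3}{33}\right) - 93\right) = - 10 \left(\left(- \frac{64}{31} - \frac{3}{33}\right) - 93\right) = - 10 \left(\left(\left(-64\right) \frac{1}{31} - \frac{1}{11}\right) - 93\right) = - 10 \left(\left(- \frac{64}{31} - \frac{1}{11}\right) - 93\right) = - 10 \left(- \frac{735}{341} - 93\right) = \left(-10\right) \left(- \frac{32448}{341}\right) = \frac{324480}{341}$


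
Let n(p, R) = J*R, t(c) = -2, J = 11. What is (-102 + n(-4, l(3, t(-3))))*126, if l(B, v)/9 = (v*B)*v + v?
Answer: 111888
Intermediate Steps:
l(B, v) = 9*v + 9*B*v**2 (l(B, v) = 9*((v*B)*v + v) = 9*((B*v)*v + v) = 9*(B*v**2 + v) = 9*(v + B*v**2) = 9*v + 9*B*v**2)
n(p, R) = 11*R
(-102 + n(-4, l(3, t(-3))))*126 = (-102 + 11*(9*(-2)*(1 + 3*(-2))))*126 = (-102 + 11*(9*(-2)*(1 - 6)))*126 = (-102 + 11*(9*(-2)*(-5)))*126 = (-102 + 11*90)*126 = (-102 + 990)*126 = 888*126 = 111888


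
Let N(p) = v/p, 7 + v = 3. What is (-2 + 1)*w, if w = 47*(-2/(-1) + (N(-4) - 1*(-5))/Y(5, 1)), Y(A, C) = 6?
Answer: -141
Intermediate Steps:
v = -4 (v = -7 + 3 = -4)
N(p) = -4/p
w = 141 (w = 47*(-2/(-1) + (-4/(-4) - 1*(-5))/6) = 47*(-2*(-1) + (-4*(-¼) + 5)*(⅙)) = 47*(2 + (1 + 5)*(⅙)) = 47*(2 + 6*(⅙)) = 47*(2 + 1) = 47*3 = 141)
(-2 + 1)*w = (-2 + 1)*141 = -1*141 = -141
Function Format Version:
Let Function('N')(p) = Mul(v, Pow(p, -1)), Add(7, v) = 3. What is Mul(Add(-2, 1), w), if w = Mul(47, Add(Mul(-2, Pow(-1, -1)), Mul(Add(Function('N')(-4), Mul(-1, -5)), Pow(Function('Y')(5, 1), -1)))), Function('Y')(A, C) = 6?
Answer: -141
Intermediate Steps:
v = -4 (v = Add(-7, 3) = -4)
Function('N')(p) = Mul(-4, Pow(p, -1))
w = 141 (w = Mul(47, Add(Mul(-2, Pow(-1, -1)), Mul(Add(Mul(-4, Pow(-4, -1)), Mul(-1, -5)), Pow(6, -1)))) = Mul(47, Add(Mul(-2, -1), Mul(Add(Mul(-4, Rational(-1, 4)), 5), Rational(1, 6)))) = Mul(47, Add(2, Mul(Add(1, 5), Rational(1, 6)))) = Mul(47, Add(2, Mul(6, Rational(1, 6)))) = Mul(47, Add(2, 1)) = Mul(47, 3) = 141)
Mul(Add(-2, 1), w) = Mul(Add(-2, 1), 141) = Mul(-1, 141) = -141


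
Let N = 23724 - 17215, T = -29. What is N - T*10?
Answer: 6799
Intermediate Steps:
N = 6509
N - T*10 = 6509 - (-29)*10 = 6509 - 1*(-290) = 6509 + 290 = 6799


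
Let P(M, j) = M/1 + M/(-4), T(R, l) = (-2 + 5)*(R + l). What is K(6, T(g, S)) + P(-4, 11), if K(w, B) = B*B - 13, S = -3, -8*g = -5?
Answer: 2225/64 ≈ 34.766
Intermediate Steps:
g = 5/8 (g = -⅛*(-5) = 5/8 ≈ 0.62500)
T(R, l) = 3*R + 3*l (T(R, l) = 3*(R + l) = 3*R + 3*l)
P(M, j) = 3*M/4 (P(M, j) = M*1 + M*(-¼) = M - M/4 = 3*M/4)
K(w, B) = -13 + B² (K(w, B) = B² - 13 = -13 + B²)
K(6, T(g, S)) + P(-4, 11) = (-13 + (3*(5/8) + 3*(-3))²) + (¾)*(-4) = (-13 + (15/8 - 9)²) - 3 = (-13 + (-57/8)²) - 3 = (-13 + 3249/64) - 3 = 2417/64 - 3 = 2225/64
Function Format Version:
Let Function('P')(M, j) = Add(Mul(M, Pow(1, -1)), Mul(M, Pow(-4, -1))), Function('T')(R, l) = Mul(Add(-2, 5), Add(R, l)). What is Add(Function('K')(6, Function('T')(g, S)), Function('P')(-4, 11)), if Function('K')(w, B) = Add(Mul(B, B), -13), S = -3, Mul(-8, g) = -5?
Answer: Rational(2225, 64) ≈ 34.766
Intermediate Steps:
g = Rational(5, 8) (g = Mul(Rational(-1, 8), -5) = Rational(5, 8) ≈ 0.62500)
Function('T')(R, l) = Add(Mul(3, R), Mul(3, l)) (Function('T')(R, l) = Mul(3, Add(R, l)) = Add(Mul(3, R), Mul(3, l)))
Function('P')(M, j) = Mul(Rational(3, 4), M) (Function('P')(M, j) = Add(Mul(M, 1), Mul(M, Rational(-1, 4))) = Add(M, Mul(Rational(-1, 4), M)) = Mul(Rational(3, 4), M))
Function('K')(w, B) = Add(-13, Pow(B, 2)) (Function('K')(w, B) = Add(Pow(B, 2), -13) = Add(-13, Pow(B, 2)))
Add(Function('K')(6, Function('T')(g, S)), Function('P')(-4, 11)) = Add(Add(-13, Pow(Add(Mul(3, Rational(5, 8)), Mul(3, -3)), 2)), Mul(Rational(3, 4), -4)) = Add(Add(-13, Pow(Add(Rational(15, 8), -9), 2)), -3) = Add(Add(-13, Pow(Rational(-57, 8), 2)), -3) = Add(Add(-13, Rational(3249, 64)), -3) = Add(Rational(2417, 64), -3) = Rational(2225, 64)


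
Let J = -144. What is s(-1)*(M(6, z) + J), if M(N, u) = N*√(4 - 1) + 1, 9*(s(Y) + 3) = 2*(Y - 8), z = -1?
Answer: 715 - 30*√3 ≈ 663.04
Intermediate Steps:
s(Y) = -43/9 + 2*Y/9 (s(Y) = -3 + (2*(Y - 8))/9 = -3 + (2*(-8 + Y))/9 = -3 + (-16 + 2*Y)/9 = -3 + (-16/9 + 2*Y/9) = -43/9 + 2*Y/9)
M(N, u) = 1 + N*√3 (M(N, u) = N*√3 + 1 = 1 + N*√3)
s(-1)*(M(6, z) + J) = (-43/9 + (2/9)*(-1))*((1 + 6*√3) - 144) = (-43/9 - 2/9)*(-143 + 6*√3) = -5*(-143 + 6*√3) = 715 - 30*√3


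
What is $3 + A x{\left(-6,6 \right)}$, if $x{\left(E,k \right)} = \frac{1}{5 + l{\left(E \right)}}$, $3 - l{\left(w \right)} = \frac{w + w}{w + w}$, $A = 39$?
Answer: $\frac{60}{7} \approx 8.5714$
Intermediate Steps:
$l{\left(w \right)} = 2$ ($l{\left(w \right)} = 3 - \frac{w + w}{w + w} = 3 - \frac{2 w}{2 w} = 3 - 2 w \frac{1}{2 w} = 3 - 1 = 2$)
$x{\left(E,k \right)} = \frac{1}{7}$ ($x{\left(E,k \right)} = \frac{1}{5 + 2} = \frac{1}{7}$)
$3 + A x{\left(-6,6 \right)} = 3 + 39 \cdot \frac{1}{7} = 3 + \frac{39}{7} = \frac{60}{7}$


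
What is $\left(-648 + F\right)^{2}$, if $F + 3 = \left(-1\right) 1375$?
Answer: $4104676$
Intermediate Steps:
$F = -1378$ ($F = -3 - 1375 = -1378$)
$\left(-648 + F\right)^{2} = \left(-648 - 1378\right)^{2} = \left(-2026\right)^{2} = 4104676$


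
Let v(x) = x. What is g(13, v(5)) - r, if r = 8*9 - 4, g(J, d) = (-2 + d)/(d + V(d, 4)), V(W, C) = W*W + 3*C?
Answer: -951/14 ≈ -67.929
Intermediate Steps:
V(W, C) = W² + 3*C
g(J, d) = (-2 + d)/(12 + d + d²) (g(J, d) = (-2 + d)/(d + (d² + 3*4)) = (-2 + d)/(d + (d² + 12)) = (-2 + d)/(d + (12 + d²)) = (-2 + d)/(12 + d + d²))
r = 68 (r = 72 - 4 = 68)
g(13, v(5)) - r = (-2 + 5)/(12 + 5 + 5²) - 1*68 = 3/(12 + 5 + 25) - 68 = 3/42 - 68 = (1/42)*3 - 68 = 1/14 - 68 = -951/14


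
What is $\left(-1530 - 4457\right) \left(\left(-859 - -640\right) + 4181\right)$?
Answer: $-23720494$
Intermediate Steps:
$\left(-1530 - 4457\right) \left(\left(-859 - -640\right) + 4181\right) = - 5987 \left(\left(-859 + 640\right) + 4181\right) = - 5987 \left(-219 + 4181\right) = \left(-5987\right) 3962 = -23720494$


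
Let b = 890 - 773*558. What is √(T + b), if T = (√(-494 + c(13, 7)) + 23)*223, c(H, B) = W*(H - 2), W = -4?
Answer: √(-425315 + 223*I*√538) ≈ 3.966 + 652.17*I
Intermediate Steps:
c(H, B) = 8 - 4*H (c(H, B) = -4*(H - 2) = -4*(-2 + H) = 8 - 4*H)
T = 5129 + 223*I*√538 (T = (√(-494 + (8 - 4*13)) + 23)*223 = (√(-494 + (8 - 52)) + 23)*223 = (√(-494 - 44) + 23)*223 = (√(-538) + 23)*223 = (I*√538 + 23)*223 = (23 + I*√538)*223 = 5129 + 223*I*√538 ≈ 5129.0 + 5172.4*I)
b = -430444 (b = 890 - 431334 = -430444)
√(T + b) = √((5129 + 223*I*√538) - 430444) = √(-425315 + 223*I*√538)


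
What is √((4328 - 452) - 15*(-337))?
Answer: √8931 ≈ 94.504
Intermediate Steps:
√((4328 - 452) - 15*(-337)) = √(3876 + 5055) = √8931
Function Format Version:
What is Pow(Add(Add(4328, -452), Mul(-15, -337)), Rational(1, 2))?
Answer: Pow(8931, Rational(1, 2)) ≈ 94.504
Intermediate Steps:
Pow(Add(Add(4328, -452), Mul(-15, -337)), Rational(1, 2)) = Pow(Add(3876, 5055), Rational(1, 2)) = Pow(8931, Rational(1, 2))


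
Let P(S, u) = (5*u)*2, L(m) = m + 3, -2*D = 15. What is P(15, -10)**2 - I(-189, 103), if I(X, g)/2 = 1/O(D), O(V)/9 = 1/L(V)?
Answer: 10001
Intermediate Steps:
D = -15/2 (D = -1/2*15 = -15/2 ≈ -7.5000)
L(m) = 3 + m
P(S, u) = 10*u
O(V) = 9/(3 + V)
I(X, g) = -1 (I(X, g) = 2/((9/(3 - 15/2))) = 2/((9/(-9/2))) = 2/((9*(-2/9))) = 2/(-2) = 2*(-1/2) = -1)
P(15, -10)**2 - I(-189, 103) = (10*(-10))**2 - 1*(-1) = (-100)**2 + 1 = 10000 + 1 = 10001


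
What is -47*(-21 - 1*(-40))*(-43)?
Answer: 38399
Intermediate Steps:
-47*(-21 - 1*(-40))*(-43) = -47*(-21 + 40)*(-43) = -47*19*(-43) = -893*(-43) = 38399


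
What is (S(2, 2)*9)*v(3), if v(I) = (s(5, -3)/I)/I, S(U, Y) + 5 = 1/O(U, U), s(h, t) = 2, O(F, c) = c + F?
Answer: -19/2 ≈ -9.5000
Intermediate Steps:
O(F, c) = F + c
S(U, Y) = -5 + 1/(2*U) (S(U, Y) = -5 + 1/(U + U) = -5 + 1/(2*U))
v(I) = 2/I² (v(I) = (2/I)/I = 2/I²)
(S(2, 2)*9)*v(3) = ((-5 + (½)/2)*9)*(2/3²) = ((-5 + (½)*(½))*9)*(2*(⅑)) = ((-5 + ¼)*9)*(2/9) = -19/4*9*(2/9) = -171/4*2/9 = -19/2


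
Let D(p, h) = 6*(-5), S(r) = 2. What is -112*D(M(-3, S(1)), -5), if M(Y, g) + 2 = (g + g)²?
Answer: 3360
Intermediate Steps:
M(Y, g) = -2 + 4*g² (M(Y, g) = -2 + (g + g)² = -2 + (2*g)² = -2 + 4*g²)
D(p, h) = -30
-112*D(M(-3, S(1)), -5) = -112*(-30) = 3360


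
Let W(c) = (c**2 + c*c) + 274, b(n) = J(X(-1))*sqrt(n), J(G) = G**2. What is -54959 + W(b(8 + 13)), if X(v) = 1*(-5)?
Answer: -28435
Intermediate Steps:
X(v) = -5
b(n) = 25*sqrt(n) (b(n) = (-5)**2*sqrt(n) = 25*sqrt(n))
W(c) = 274 + 2*c**2 (W(c) = (c**2 + c**2) + 274 = 2*c**2 + 274 = 274 + 2*c**2)
-54959 + W(b(8 + 13)) = -54959 + (274 + 2*(25*sqrt(8 + 13))**2) = -54959 + (274 + 2*(25*sqrt(21))**2) = -54959 + (274 + 2*13125) = -54959 + (274 + 26250) = -54959 + 26524 = -28435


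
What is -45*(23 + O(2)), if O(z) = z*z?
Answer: -1215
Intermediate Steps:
O(z) = z**2
-45*(23 + O(2)) = -45*(23 + 2**2) = -45*(23 + 4) = -45*27 = -1215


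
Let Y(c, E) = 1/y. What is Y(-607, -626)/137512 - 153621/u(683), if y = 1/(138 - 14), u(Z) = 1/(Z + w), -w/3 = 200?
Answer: -438338167223/34378 ≈ -1.2751e+7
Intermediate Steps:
w = -600 (w = -3*200 = -600)
u(Z) = 1/(-600 + Z) (u(Z) = 1/(Z - 600) = 1/(-600 + Z))
y = 1/124 ≈ 0.0080645
Y(c, E) = 124 (Y(c, E) = 1/(1/124) = 124)
Y(-607, -626)/137512 - 153621/u(683) = 124/137512 - 153621/(1/(-600 + 683)) = 124*(1/137512) - 153621/(1/83) = 31/34378 - 153621/1/83 = 31/34378 - 153621*83 = 31/34378 - 12750543 = -438338167223/34378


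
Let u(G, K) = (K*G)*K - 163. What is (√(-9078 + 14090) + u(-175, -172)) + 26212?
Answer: -5151151 + 2*√1253 ≈ -5.1511e+6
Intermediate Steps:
u(G, K) = -163 + G*K² (u(G, K) = (G*K)*K - 163 = G*K² - 163 = -163 + G*K²)
(√(-9078 + 14090) + u(-175, -172)) + 26212 = (√(-9078 + 14090) + (-163 - 175*(-172)²)) + 26212 = (√5012 + (-163 - 175*29584)) + 26212 = (2*√1253 + (-163 - 5177200)) + 26212 = (2*√1253 - 5177363) + 26212 = (-5177363 + 2*√1253) + 26212 = -5151151 + 2*√1253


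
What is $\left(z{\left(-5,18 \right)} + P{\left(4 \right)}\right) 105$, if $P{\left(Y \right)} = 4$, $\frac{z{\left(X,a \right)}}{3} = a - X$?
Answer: $7665$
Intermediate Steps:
$z{\left(X,a \right)} = - 3 X + 3 a$ ($z{\left(X,a \right)} = 3 \left(a - X\right) = - 3 X + 3 a$)
$\left(z{\left(-5,18 \right)} + P{\left(4 \right)}\right) 105 = \left(\left(\left(-3\right) \left(-5\right) + 3 \cdot 18\right) + 4\right) 105 = \left(\left(15 + 54\right) + 4\right) 105 = \left(69 + 4\right) 105 = 73 \cdot 105 = 7665$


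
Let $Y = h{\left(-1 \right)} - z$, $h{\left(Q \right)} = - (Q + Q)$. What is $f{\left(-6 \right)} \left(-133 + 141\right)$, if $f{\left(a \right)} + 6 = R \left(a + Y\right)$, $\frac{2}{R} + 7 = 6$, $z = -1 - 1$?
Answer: $-16$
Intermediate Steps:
$z = -2$
$h{\left(Q \right)} = - 2 Q$
$R = -2$ ($R = \frac{2}{-7 + 6} = \frac{2}{-1} = 2 \left(-1\right) = -2$)
$Y = 4$ ($Y = \left(-2\right) \left(-1\right) - -2 = 2 + 2 = 4$)
$f{\left(a \right)} = -14 - 2 a$ ($f{\left(a \right)} = -6 - 2 \left(a + 4\right) = -6 - 2 \left(4 + a\right) = -6 - \left(8 + 2 a\right) = -14 - 2 a$)
$f{\left(-6 \right)} \left(-133 + 141\right) = \left(-14 - -12\right) \left(-133 + 141\right) = \left(-14 + 12\right) 8 = \left(-2\right) 8 = -16$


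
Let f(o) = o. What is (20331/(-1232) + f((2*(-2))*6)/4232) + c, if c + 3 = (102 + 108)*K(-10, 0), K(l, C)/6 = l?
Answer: -8224486779/651728 ≈ -12620.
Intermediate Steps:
K(l, C) = 6*l
c = -12603 (c = -3 + (102 + 108)*(6*(-10)) = -3 + 210*(-60) = -3 - 12600 = -12603)
(20331/(-1232) + f((2*(-2))*6)/4232) + c = (20331/(-1232) + ((2*(-2))*6)/4232) - 12603 = (20331*(-1/1232) - 4*6*(1/4232)) - 12603 = (-20331/1232 - 24*1/4232) - 12603 = (-20331/1232 - 3/529) - 12603 = -10758795/651728 - 12603 = -8224486779/651728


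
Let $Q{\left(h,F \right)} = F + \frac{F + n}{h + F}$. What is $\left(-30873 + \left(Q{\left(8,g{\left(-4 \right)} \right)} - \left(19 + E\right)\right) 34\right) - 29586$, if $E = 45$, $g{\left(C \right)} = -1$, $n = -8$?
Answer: $- \frac{438989}{7} \approx -62713.0$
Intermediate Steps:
$Q{\left(h,F \right)} = F + \frac{-8 + F}{F + h}$ ($Q{\left(h,F \right)} = F + \frac{F - 8}{h + F} = F + \frac{-8 + F}{F + h}$)
$\left(-30873 + \left(Q{\left(8,g{\left(-4 \right)} \right)} - \left(19 + E\right)\right) 34\right) - 29586 = \left(-30873 + \left(\frac{-8 - 1 + \left(-1\right)^{2} - 8}{-1 + 8} + \left(\left(1 - 20\right) - 45\right)\right) 34\right) - 29586 = \left(-30873 + \left(\frac{-8 - 1 + 1 - 8}{7} + \left(\left(1 - 20\right) - 45\right)\right) 34\right) - 29586 = \left(-30873 + \left(\frac{1}{7} \left(-16\right) - 64\right) 34\right) - 29586 = \left(-30873 + \left(- \frac{16}{7} - 64\right) 34\right) - 29586 = \left(-30873 - \frac{15776}{7}\right) - 29586 = - \frac{231887}{7} - 29586 = - \frac{438989}{7}$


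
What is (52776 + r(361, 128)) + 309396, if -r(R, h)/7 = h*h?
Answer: 247484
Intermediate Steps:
r(R, h) = -7*h² (r(R, h) = -7*h*h = -7*h²)
(52776 + r(361, 128)) + 309396 = (52776 - 7*128²) + 309396 = (52776 - 7*16384) + 309396 = (52776 - 114688) + 309396 = -61912 + 309396 = 247484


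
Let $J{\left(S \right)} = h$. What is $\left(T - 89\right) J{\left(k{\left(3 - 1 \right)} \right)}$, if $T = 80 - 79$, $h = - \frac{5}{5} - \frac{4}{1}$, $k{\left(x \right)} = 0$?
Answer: $440$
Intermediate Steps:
$h = -5$ ($h = \left(-5\right) \frac{1}{5} - 4 = -1 - 4 = -5$)
$T = 1$ ($T = 80 - 79 = 1$)
$J{\left(S \right)} = -5$
$\left(T - 89\right) J{\left(k{\left(3 - 1 \right)} \right)} = \left(1 - 89\right) \left(-5\right) = \left(-88\right) \left(-5\right) = 440$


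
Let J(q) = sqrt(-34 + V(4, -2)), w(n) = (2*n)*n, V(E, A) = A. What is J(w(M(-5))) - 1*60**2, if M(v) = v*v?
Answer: -3600 + 6*I ≈ -3600.0 + 6.0*I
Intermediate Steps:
M(v) = v**2
w(n) = 2*n**2
J(q) = 6*I (J(q) = sqrt(-34 - 2) = sqrt(-36) = 6*I)
J(w(M(-5))) - 1*60**2 = 6*I - 1*60**2 = 6*I - 1*3600 = 6*I - 3600 = -3600 + 6*I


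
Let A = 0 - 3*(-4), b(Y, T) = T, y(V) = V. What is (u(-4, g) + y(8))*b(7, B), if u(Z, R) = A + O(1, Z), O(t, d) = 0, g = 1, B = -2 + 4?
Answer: 40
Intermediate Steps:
B = 2
A = 12 (A = 0 + 12 = 12)
u(Z, R) = 12 (u(Z, R) = 12 + 0 = 12)
(u(-4, g) + y(8))*b(7, B) = (12 + 8)*2 = 20*2 = 40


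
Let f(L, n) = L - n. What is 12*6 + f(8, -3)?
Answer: 83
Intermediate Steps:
12*6 + f(8, -3) = 12*6 + (8 - 1*(-3)) = 72 + (8 + 3) = 72 + 11 = 83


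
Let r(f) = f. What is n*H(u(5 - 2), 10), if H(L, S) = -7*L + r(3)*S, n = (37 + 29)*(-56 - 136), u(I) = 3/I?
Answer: -291456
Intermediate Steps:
n = -12672 (n = 66*(-192) = -12672)
H(L, S) = -7*L + 3*S
n*H(u(5 - 2), 10) = -12672*(-21/(5 - 2) + 3*10) = -12672*(-21/3 + 30) = -12672*(-7*1 + 30) = -12672*(-7 + 30) = -12672*23 = -291456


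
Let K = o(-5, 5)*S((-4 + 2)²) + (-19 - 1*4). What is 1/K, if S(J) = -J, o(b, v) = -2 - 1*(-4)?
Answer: -1/31 ≈ -0.032258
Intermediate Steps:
o(b, v) = 2 (o(b, v) = -2 + 4 = 2)
K = -31 (K = 2*(-(-4 + 2)²) + (-19 - 1*4) = 2*(-1*(-2)²) + (-19 - 4) = 2*(-1*4) - 23 = 2*(-4) - 23 = -8 - 23 = -31)
1/K = 1/(-31) = -1/31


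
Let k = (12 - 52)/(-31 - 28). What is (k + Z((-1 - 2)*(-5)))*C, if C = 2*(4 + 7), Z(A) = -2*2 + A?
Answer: 15158/59 ≈ 256.92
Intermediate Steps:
Z(A) = -4 + A
C = 22 (C = 2*11 = 22)
k = 40/59 (k = -40/(-59) = -40*(-1/59) = 40/59 ≈ 0.67797)
(k + Z((-1 - 2)*(-5)))*C = (40/59 + (-4 + (-1 - 2)*(-5)))*22 = (40/59 + (-4 - 3*(-5)))*22 = (40/59 + (-4 + 15))*22 = (40/59 + 11)*22 = (689/59)*22 = 15158/59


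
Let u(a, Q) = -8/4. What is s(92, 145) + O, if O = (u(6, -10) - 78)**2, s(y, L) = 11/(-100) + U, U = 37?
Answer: 643689/100 ≈ 6436.9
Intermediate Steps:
u(a, Q) = -2 (u(a, Q) = -8*1/4 = -2)
s(y, L) = 3689/100 (s(y, L) = 11/(-100) + 37 = 11*(-1/100) + 37 = -11/100 + 37 = 3689/100)
O = 6400 (O = (-2 - 78)**2 = (-80)**2 = 6400)
s(92, 145) + O = 3689/100 + 6400 = 643689/100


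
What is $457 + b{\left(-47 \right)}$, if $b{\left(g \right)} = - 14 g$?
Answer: $1115$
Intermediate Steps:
$457 + b{\left(-47 \right)} = 457 - -658 = 457 + 658 = 1115$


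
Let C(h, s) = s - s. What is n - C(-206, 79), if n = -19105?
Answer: -19105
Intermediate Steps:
C(h, s) = 0
n - C(-206, 79) = -19105 - 1*0 = -19105 + 0 = -19105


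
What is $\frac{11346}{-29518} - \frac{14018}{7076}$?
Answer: $- \frac{123516905}{52217342} \approx -2.3654$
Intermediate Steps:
$\frac{11346}{-29518} - \frac{14018}{7076} = 11346 \left(- \frac{1}{29518}\right) - \frac{7009}{3538} = - \frac{5673}{14759} - \frac{7009}{3538} = - \frac{123516905}{52217342}$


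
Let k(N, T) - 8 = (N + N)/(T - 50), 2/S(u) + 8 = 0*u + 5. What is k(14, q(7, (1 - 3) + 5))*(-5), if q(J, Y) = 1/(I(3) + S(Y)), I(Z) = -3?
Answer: -2940/79 ≈ -37.215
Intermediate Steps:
S(u) = -⅔ (S(u) = 2/(-8 + (0*u + 5)) = 2/(-8 + (0 + 5)) = 2/(-8 + 5) = 2/(-3) = 2*(-⅓) = -⅔)
q(J, Y) = -3/11 (q(J, Y) = 1/(-3 - ⅔) = 1/(-11/3) = -3/11)
k(N, T) = 8 + 2*N/(-50 + T) (k(N, T) = 8 + (N + N)/(T - 50) = 8 + (2*N)/(-50 + T) = 8 + 2*N/(-50 + T))
k(14, q(7, (1 - 3) + 5))*(-5) = (2*(-200 + 14 + 4*(-3/11))/(-50 - 3/11))*(-5) = (2*(-200 + 14 - 12/11)/(-553/11))*(-5) = (2*(-11/553)*(-2058/11))*(-5) = (588/79)*(-5) = -2940/79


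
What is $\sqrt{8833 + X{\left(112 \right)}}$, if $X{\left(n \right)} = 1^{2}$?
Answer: $\sqrt{8834} \approx 93.989$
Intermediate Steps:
$X{\left(n \right)} = 1$
$\sqrt{8833 + X{\left(112 \right)}} = \sqrt{8833 + 1} = \sqrt{8834}$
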